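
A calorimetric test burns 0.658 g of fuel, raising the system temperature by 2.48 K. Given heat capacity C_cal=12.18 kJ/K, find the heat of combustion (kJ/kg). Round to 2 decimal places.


Hc = C_cal * delta_T / m_fuel
Q_released = 12.18 * 2.48 = 30.2064 kJ
m_fuel = 0.658 g = 0.658/1000 kg = 0.000658 kg
Hc = 30.2064 / 0.000658 = 45906.38 kJ/kg


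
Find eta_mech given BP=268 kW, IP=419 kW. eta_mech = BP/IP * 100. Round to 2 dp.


eta_mech = (BP / IP) * 100
Ratio = 268 / 419 = 0.6396
eta_mech = 0.6396 * 100 = 63.96%


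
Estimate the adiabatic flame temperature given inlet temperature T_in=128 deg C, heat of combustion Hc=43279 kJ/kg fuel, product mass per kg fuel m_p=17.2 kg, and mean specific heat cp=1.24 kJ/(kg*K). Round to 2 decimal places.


T_ad = T_in + Hc / (m_p * cp)
Denominator = 17.2 * 1.24 = 21.3280
Temperature rise = 43279 / 21.3280 = 2029.21 K
T_ad = 128 + 2029.21 = 2157.21 deg C


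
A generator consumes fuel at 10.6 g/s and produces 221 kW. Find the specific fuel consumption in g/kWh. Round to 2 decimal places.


SFC = (mf / BP) * 3600
Rate = 10.6 / 221 = 0.047964 g/(s*kW)
SFC = 0.047964 * 3600 = 172.67 g/kWh


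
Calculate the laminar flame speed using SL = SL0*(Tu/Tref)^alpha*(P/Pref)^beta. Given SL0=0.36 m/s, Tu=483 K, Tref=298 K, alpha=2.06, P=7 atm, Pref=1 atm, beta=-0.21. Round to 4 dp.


SL = SL0 * (Tu/Tref)^alpha * (P/Pref)^beta
T ratio = 483/298 = 1.62080537
(T ratio)^alpha = 1.62080537^2.06 = 2.704242
(P/Pref)^beta = 7^(-0.21) = 0.664553
SL = 0.36 * 2.704242 * 0.664553 = 0.6470 m/s


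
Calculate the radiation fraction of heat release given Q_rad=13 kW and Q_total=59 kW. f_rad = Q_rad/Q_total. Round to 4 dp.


f_rad = Q_rad / Q_total
f_rad = 13 / 59 = 0.2203


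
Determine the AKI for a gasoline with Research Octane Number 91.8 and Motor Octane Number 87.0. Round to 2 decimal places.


AKI = (RON + MON) / 2
AKI = (91.8 + 87.0) / 2
AKI = 178.8 / 2 = 89.40


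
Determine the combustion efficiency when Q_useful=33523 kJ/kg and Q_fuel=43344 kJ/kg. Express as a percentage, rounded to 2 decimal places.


Efficiency = (Q_useful / Q_fuel) * 100
Efficiency = (33523 / 43344) * 100
Efficiency = 0.7734 * 100 = 77.34%


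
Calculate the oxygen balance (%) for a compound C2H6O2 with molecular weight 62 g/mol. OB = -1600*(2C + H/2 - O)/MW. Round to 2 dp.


OB = -1600 * (2C + H/2 - O) / MW
Inner = 2*2 + 6/2 - 2 = 5.00
OB = -1600 * 5.00 / 62 = -129.03%


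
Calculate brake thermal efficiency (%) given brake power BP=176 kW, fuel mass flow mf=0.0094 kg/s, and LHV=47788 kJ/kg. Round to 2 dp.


eta_BTE = (BP / (mf * LHV)) * 100
Denominator = 0.0094 * 47788 = 449.2072 kW
eta_BTE = (176 / 449.2072) * 100 = 39.18%


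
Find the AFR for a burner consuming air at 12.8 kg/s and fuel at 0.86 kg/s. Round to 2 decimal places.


AFR = m_air / m_fuel
AFR = 12.8 / 0.86 = 14.88


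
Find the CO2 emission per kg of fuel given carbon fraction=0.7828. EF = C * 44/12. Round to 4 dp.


EF = C_frac * (M_CO2 / M_C)
EF = 0.7828 * (44/12)
EF = 0.7828 * 3.666667 = 2.8703 kg_CO2/kg_fuel


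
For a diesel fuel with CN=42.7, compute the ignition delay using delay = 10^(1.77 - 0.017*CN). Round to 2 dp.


delay = 10^(1.77 - 0.017*CN)
Exponent = 1.77 - 0.017*42.7 = 1.0441
delay = 10^1.0441 = 11.07 ms


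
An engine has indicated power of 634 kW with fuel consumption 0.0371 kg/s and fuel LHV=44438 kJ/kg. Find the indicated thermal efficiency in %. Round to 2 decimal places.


eta_ith = (IP / (mf * LHV)) * 100
Denominator = 0.0371 * 44438 = 1648.6498 kW
eta_ith = (634 / 1648.6498) * 100 = 38.46%


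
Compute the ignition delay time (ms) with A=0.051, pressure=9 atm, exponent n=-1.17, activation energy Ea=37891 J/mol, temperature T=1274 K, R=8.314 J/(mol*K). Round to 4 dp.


tau = A * P^n * exp(Ea/(R*T))
P^n = 9^(-1.17) = 0.07647795
Ea/(R*T) = 37891/(8.314*1274) = 3.577310
exp(Ea/(R*T)) = 35.777183
tau = 0.051 * 0.07647795 * 35.777183 = 0.1395 ms


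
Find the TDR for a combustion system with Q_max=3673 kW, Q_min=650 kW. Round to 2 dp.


TDR = Q_max / Q_min
TDR = 3673 / 650 = 5.65


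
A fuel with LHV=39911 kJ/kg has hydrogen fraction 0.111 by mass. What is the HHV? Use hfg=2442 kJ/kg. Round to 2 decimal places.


HHV = LHV + hfg * 9 * H
Water addition = 2442 * 9 * 0.111 = 2439.558 kJ/kg
HHV = 39911 + 2439.558 = 42350.56 kJ/kg


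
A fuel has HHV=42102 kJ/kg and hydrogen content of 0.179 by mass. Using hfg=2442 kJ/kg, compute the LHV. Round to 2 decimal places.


LHV = HHV - hfg * 9 * H
Water correction = 2442 * 9 * 0.179 = 3934.062 kJ/kg
LHV = 42102 - 3934.062 = 38167.94 kJ/kg


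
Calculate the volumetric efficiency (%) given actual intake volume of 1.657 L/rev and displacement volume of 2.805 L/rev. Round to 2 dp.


eta_v = (V_actual / V_disp) * 100
Ratio = 1.657 / 2.805 = 0.5907
eta_v = 0.5907 * 100 = 59.07%


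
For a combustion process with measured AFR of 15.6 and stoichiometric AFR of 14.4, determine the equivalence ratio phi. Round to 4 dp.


phi = AFR_stoich / AFR_actual
phi = 14.4 / 15.6 = 0.9231


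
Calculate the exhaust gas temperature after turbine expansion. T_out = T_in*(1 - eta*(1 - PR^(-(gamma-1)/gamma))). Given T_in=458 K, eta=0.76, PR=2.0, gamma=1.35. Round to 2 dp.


T_out = T_in * (1 - eta * (1 - PR^(-(gamma-1)/gamma)))
Exponent = -(1.35-1)/1.35 = -0.25925926
PR^exp = 2.0^(-0.25925926) = 0.83551680
Factor = 1 - 0.76*(1 - 0.83551680) = 0.87499277
T_out = 458 * 0.87499277 = 400.75 K


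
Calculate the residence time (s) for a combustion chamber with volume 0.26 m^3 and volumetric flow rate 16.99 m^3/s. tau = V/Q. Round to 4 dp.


tau = V / Q_flow
tau = 0.26 / 16.99 = 0.0153 s


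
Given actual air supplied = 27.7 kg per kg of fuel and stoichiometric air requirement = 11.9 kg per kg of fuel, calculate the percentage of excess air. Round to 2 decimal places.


Excess air = actual - stoichiometric = 27.7 - 11.9 = 15.80 kg/kg fuel
Excess air % = (excess / stoich) * 100 = (15.80 / 11.9) * 100 = 132.77%


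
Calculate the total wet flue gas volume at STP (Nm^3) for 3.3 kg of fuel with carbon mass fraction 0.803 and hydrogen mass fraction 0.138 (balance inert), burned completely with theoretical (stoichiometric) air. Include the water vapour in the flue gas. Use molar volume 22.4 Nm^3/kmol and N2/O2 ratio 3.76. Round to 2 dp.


Per kg fuel: CO2 = (C/12 kmol)*22.4 = (0.803/12)*22.4 = 1.49893 Nm^3
Per kg fuel: H2O = (H/2 kmol)*22.4 = (0.138/2)*22.4 = 1.54560 Nm^3
O2 needed per kg fuel = C/12 + H/4 = 0.803/12 + 0.138/4 = 0.10141667 kmol
Per kg fuel: N2 = O2*3.76*22.4 = 0.10141667*3.76*22.4 = 8.54172 Nm^3
Total per kg = 1.49893 + 1.54560 + 8.54172 = 11.58625 Nm^3
Total = 11.58625 * 3.3 = 38.23 Nm^3


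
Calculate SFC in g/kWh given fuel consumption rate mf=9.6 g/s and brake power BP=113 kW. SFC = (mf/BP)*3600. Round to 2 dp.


SFC = (mf / BP) * 3600
Rate = 9.6 / 113 = 0.084956 g/(s*kW)
SFC = 0.084956 * 3600 = 305.84 g/kWh


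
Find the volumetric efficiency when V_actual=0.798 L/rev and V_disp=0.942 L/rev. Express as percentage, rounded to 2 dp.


eta_v = (V_actual / V_disp) * 100
Ratio = 0.798 / 0.942 = 0.8471
eta_v = 0.8471 * 100 = 84.71%


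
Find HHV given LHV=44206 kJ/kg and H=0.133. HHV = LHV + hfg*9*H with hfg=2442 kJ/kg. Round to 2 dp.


HHV = LHV + hfg * 9 * H
Water addition = 2442 * 9 * 0.133 = 2923.074 kJ/kg
HHV = 44206 + 2923.074 = 47129.07 kJ/kg


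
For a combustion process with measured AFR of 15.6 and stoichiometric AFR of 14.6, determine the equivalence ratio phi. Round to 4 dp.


phi = AFR_stoich / AFR_actual
phi = 14.6 / 15.6 = 0.9359


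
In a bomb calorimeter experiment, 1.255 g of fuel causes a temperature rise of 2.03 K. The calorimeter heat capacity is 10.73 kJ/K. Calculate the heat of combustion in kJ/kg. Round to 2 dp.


Hc = C_cal * delta_T / m_fuel
Q_released = 10.73 * 2.03 = 21.7819 kJ
m_fuel = 1.255 g = 1.255/1000 kg = 0.001255 kg
Hc = 21.7819 / 0.001255 = 17356.10 kJ/kg


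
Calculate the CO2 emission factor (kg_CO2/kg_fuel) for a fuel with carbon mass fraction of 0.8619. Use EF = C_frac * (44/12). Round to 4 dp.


EF = C_frac * (M_CO2 / M_C)
EF = 0.8619 * (44/12)
EF = 0.8619 * 3.666667 = 3.1603 kg_CO2/kg_fuel


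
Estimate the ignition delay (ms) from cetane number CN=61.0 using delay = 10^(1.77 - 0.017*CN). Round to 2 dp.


delay = 10^(1.77 - 0.017*CN)
Exponent = 1.77 - 0.017*61.0 = 0.7330
delay = 10^0.7330 = 5.41 ms


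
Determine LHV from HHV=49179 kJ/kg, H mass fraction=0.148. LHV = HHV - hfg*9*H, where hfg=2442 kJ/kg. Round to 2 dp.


LHV = HHV - hfg * 9 * H
Water correction = 2442 * 9 * 0.148 = 3252.744 kJ/kg
LHV = 49179 - 3252.744 = 45926.26 kJ/kg


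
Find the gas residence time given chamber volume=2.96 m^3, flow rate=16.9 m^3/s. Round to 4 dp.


tau = V / Q_flow
tau = 2.96 / 16.9 = 0.1751 s


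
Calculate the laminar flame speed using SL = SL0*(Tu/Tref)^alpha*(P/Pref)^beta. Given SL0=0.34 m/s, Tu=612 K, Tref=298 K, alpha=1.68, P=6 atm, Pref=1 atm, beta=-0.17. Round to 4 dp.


SL = SL0 * (Tu/Tref)^alpha * (P/Pref)^beta
T ratio = 612/298 = 2.05369128
(T ratio)^alpha = 2.05369128^1.68 = 3.350110
(P/Pref)^beta = 6^(-0.17) = 0.737419
SL = 0.34 * 3.350110 * 0.737419 = 0.8399 m/s


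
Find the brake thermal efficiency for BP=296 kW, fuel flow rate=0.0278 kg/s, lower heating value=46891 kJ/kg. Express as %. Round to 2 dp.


eta_BTE = (BP / (mf * LHV)) * 100
Denominator = 0.0278 * 46891 = 1303.5698 kW
eta_BTE = (296 / 1303.5698) * 100 = 22.71%


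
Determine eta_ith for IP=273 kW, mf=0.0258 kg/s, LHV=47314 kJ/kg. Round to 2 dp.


eta_ith = (IP / (mf * LHV)) * 100
Denominator = 0.0258 * 47314 = 1220.7012 kW
eta_ith = (273 / 1220.7012) * 100 = 22.36%


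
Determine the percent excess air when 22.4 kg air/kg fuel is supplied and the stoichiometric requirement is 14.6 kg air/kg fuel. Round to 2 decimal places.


Excess air = actual - stoichiometric = 22.4 - 14.6 = 7.80 kg/kg fuel
Excess air % = (excess / stoich) * 100 = (7.80 / 14.6) * 100 = 53.42%


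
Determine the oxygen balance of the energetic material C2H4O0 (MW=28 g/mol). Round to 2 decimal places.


OB = -1600 * (2C + H/2 - O) / MW
Inner = 2*2 + 4/2 - 0 = 6.00
OB = -1600 * 6.00 / 28 = -342.86%


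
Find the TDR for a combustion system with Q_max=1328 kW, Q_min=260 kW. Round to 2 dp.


TDR = Q_max / Q_min
TDR = 1328 / 260 = 5.11


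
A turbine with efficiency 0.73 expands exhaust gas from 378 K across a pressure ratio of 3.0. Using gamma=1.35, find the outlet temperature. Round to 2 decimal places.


T_out = T_in * (1 - eta * (1 - PR^(-(gamma-1)/gamma)))
Exponent = -(1.35-1)/1.35 = -0.25925926
PR^exp = 3.0^(-0.25925926) = 0.75214556
Factor = 1 - 0.73*(1 - 0.75214556) = 0.81906626
T_out = 378 * 0.81906626 = 309.61 K


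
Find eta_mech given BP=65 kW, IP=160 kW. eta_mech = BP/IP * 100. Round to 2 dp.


eta_mech = (BP / IP) * 100
Ratio = 65 / 160 = 0.4063
eta_mech = 0.4063 * 100 = 40.63%


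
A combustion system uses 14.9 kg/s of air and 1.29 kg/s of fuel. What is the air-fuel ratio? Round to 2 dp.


AFR = m_air / m_fuel
AFR = 14.9 / 1.29 = 11.55


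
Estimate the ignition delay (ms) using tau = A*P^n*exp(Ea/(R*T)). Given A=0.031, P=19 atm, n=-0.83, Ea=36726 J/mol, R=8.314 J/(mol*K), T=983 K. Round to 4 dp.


tau = A * P^n * exp(Ea/(R*T))
P^n = 19^(-0.83) = 0.08682294
Ea/(R*T) = 36726/(8.314*983) = 4.493762
exp(Ea/(R*T)) = 89.457375
tau = 0.031 * 0.08682294 * 89.457375 = 0.2408 ms


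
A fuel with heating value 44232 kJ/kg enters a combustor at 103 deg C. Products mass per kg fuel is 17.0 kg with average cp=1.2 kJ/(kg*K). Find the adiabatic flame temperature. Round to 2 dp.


T_ad = T_in + Hc / (m_p * cp)
Denominator = 17.0 * 1.2 = 20.4000
Temperature rise = 44232 / 20.4000 = 2168.24 K
T_ad = 103 + 2168.24 = 2271.24 deg C


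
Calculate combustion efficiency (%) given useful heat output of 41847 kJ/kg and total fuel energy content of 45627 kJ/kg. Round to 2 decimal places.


Efficiency = (Q_useful / Q_fuel) * 100
Efficiency = (41847 / 45627) * 100
Efficiency = 0.9172 * 100 = 91.72%


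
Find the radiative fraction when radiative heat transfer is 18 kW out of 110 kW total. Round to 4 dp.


f_rad = Q_rad / Q_total
f_rad = 18 / 110 = 0.1636


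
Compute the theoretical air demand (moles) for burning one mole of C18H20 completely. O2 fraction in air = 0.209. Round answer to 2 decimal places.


Balanced combustion: C18H20 + 23 O2 -> 18 CO2 + 10 H2O
O2 needed = C + H/4 = 18 + 20/4 = 23.00 moles
Air moles = O2 / 0.209 = 23.00 / 0.209 = 110.05 moles air


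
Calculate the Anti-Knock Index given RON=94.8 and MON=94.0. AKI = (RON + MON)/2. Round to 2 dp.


AKI = (RON + MON) / 2
AKI = (94.8 + 94.0) / 2
AKI = 188.8 / 2 = 94.40


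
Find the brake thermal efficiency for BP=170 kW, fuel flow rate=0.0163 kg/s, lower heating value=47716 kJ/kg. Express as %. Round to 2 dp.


eta_BTE = (BP / (mf * LHV)) * 100
Denominator = 0.0163 * 47716 = 777.7708 kW
eta_BTE = (170 / 777.7708) * 100 = 21.86%


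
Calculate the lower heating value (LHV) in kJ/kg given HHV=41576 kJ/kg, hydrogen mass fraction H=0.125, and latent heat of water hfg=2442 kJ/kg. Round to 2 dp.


LHV = HHV - hfg * 9 * H
Water correction = 2442 * 9 * 0.125 = 2747.250 kJ/kg
LHV = 41576 - 2747.250 = 38828.75 kJ/kg


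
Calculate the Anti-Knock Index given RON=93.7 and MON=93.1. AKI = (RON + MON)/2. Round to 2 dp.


AKI = (RON + MON) / 2
AKI = (93.7 + 93.1) / 2
AKI = 186.8 / 2 = 93.40


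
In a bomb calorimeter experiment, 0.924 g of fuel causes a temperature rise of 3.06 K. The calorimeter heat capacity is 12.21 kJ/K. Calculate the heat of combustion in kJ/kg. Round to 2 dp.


Hc = C_cal * delta_T / m_fuel
Q_released = 12.21 * 3.06 = 37.3626 kJ
m_fuel = 0.924 g = 0.924/1000 kg = 0.000924 kg
Hc = 37.3626 / 0.000924 = 40435.71 kJ/kg


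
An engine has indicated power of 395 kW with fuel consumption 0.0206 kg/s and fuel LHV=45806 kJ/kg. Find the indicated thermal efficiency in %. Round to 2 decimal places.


eta_ith = (IP / (mf * LHV)) * 100
Denominator = 0.0206 * 45806 = 943.6036 kW
eta_ith = (395 / 943.6036) * 100 = 41.86%


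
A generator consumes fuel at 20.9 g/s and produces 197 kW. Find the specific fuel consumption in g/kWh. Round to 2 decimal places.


SFC = (mf / BP) * 3600
Rate = 20.9 / 197 = 0.106091 g/(s*kW)
SFC = 0.106091 * 3600 = 381.93 g/kWh


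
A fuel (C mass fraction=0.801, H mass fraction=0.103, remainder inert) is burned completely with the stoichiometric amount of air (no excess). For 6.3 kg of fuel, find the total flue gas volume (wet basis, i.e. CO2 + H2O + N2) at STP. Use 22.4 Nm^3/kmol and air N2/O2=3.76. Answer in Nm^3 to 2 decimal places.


Per kg fuel: CO2 = (C/12 kmol)*22.4 = (0.801/12)*22.4 = 1.49520 Nm^3
Per kg fuel: H2O = (H/2 kmol)*22.4 = (0.103/2)*22.4 = 1.15360 Nm^3
O2 needed per kg fuel = C/12 + H/4 = 0.801/12 + 0.103/4 = 0.09250000 kmol
Per kg fuel: N2 = O2*3.76*22.4 = 0.09250000*3.76*22.4 = 7.79072 Nm^3
Total per kg = 1.49520 + 1.15360 + 7.79072 = 10.43952 Nm^3
Total = 10.43952 * 6.3 = 65.77 Nm^3


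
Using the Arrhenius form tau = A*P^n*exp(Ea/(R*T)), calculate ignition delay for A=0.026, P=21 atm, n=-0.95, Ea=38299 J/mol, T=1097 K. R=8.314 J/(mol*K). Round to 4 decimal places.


tau = A * P^n * exp(Ea/(R*T))
P^n = 21^(-0.95) = 0.05544874
Ea/(R*T) = 38299/(8.314*1097) = 4.199241
exp(Ea/(R*T)) = 66.635727
tau = 0.026 * 0.05544874 * 66.635727 = 0.0961 ms


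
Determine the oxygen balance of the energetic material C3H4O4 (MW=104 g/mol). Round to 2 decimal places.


OB = -1600 * (2C + H/2 - O) / MW
Inner = 2*3 + 4/2 - 4 = 4.00
OB = -1600 * 4.00 / 104 = -61.54%


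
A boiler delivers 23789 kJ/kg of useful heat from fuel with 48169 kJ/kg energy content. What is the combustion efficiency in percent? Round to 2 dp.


Efficiency = (Q_useful / Q_fuel) * 100
Efficiency = (23789 / 48169) * 100
Efficiency = 0.4939 * 100 = 49.39%


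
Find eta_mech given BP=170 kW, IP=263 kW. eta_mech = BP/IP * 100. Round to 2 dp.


eta_mech = (BP / IP) * 100
Ratio = 170 / 263 = 0.6464
eta_mech = 0.6464 * 100 = 64.64%


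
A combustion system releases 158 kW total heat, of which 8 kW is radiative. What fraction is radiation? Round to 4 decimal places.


f_rad = Q_rad / Q_total
f_rad = 8 / 158 = 0.0506


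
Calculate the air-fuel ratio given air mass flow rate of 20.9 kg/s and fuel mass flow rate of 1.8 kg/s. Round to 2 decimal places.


AFR = m_air / m_fuel
AFR = 20.9 / 1.8 = 11.61


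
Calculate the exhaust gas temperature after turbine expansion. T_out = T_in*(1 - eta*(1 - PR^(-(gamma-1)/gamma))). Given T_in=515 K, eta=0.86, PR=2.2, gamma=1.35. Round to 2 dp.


T_out = T_in * (1 - eta * (1 - PR^(-(gamma-1)/gamma)))
Exponent = -(1.35-1)/1.35 = -0.25925926
PR^exp = 2.2^(-0.25925926) = 0.81512413
Factor = 1 - 0.86*(1 - 0.81512413) = 0.84100675
T_out = 515 * 0.84100675 = 433.12 K


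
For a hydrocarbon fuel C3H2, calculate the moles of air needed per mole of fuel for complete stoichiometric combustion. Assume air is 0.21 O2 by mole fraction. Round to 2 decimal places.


Balanced combustion: C3H2 + 3.5 O2 -> 3 CO2 + 1 H2O
O2 needed = C + H/4 = 3 + 2/4 = 3.50 moles
Air moles = O2 / 0.21 = 3.50 / 0.21 = 16.67 moles air


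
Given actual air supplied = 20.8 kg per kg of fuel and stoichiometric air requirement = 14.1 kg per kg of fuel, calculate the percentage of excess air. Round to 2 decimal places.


Excess air = actual - stoichiometric = 20.8 - 14.1 = 6.70 kg/kg fuel
Excess air % = (excess / stoich) * 100 = (6.70 / 14.1) * 100 = 47.52%


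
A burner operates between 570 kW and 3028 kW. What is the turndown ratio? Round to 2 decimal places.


TDR = Q_max / Q_min
TDR = 3028 / 570 = 5.31


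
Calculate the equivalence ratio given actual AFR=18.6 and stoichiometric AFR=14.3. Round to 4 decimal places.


phi = AFR_stoich / AFR_actual
phi = 14.3 / 18.6 = 0.7688


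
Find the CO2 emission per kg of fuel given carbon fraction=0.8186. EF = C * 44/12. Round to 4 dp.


EF = C_frac * (M_CO2 / M_C)
EF = 0.8186 * (44/12)
EF = 0.8186 * 3.666667 = 3.0015 kg_CO2/kg_fuel


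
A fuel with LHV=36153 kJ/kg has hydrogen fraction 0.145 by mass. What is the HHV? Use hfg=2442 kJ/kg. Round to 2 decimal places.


HHV = LHV + hfg * 9 * H
Water addition = 2442 * 9 * 0.145 = 3186.810 kJ/kg
HHV = 36153 + 3186.810 = 39339.81 kJ/kg


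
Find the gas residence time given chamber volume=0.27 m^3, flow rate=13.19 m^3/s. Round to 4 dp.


tau = V / Q_flow
tau = 0.27 / 13.19 = 0.0205 s


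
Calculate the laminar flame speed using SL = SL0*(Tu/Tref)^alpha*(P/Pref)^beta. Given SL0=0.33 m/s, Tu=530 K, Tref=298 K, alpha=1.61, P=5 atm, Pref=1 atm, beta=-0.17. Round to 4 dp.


SL = SL0 * (Tu/Tref)^alpha * (P/Pref)^beta
T ratio = 530/298 = 1.77852349
(T ratio)^alpha = 1.77852349^1.61 = 2.526946
(P/Pref)^beta = 5^(-0.17) = 0.760633
SL = 0.33 * 2.526946 * 0.760633 = 0.6343 m/s


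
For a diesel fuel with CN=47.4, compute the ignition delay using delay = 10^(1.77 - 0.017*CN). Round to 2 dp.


delay = 10^(1.77 - 0.017*CN)
Exponent = 1.77 - 0.017*47.4 = 0.9642
delay = 10^0.9642 = 9.21 ms


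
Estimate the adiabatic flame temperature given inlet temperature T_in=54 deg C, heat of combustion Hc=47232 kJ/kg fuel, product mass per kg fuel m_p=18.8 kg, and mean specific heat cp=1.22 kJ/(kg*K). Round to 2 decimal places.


T_ad = T_in + Hc / (m_p * cp)
Denominator = 18.8 * 1.22 = 22.9360
Temperature rise = 47232 / 22.9360 = 2059.30 K
T_ad = 54 + 2059.30 = 2113.30 deg C


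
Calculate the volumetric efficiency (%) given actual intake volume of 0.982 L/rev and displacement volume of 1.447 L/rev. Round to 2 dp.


eta_v = (V_actual / V_disp) * 100
Ratio = 0.982 / 1.447 = 0.6786
eta_v = 0.6786 * 100 = 67.86%


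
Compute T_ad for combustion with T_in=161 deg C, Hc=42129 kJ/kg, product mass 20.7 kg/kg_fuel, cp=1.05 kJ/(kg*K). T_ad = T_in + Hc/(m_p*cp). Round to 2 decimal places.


T_ad = T_in + Hc / (m_p * cp)
Denominator = 20.7 * 1.05 = 21.7350
Temperature rise = 42129 / 21.7350 = 1938.30 K
T_ad = 161 + 1938.30 = 2099.30 deg C


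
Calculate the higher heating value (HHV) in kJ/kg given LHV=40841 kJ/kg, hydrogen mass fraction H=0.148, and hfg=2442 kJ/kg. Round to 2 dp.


HHV = LHV + hfg * 9 * H
Water addition = 2442 * 9 * 0.148 = 3252.744 kJ/kg
HHV = 40841 + 3252.744 = 44093.74 kJ/kg


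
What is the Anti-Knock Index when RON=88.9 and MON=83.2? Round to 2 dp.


AKI = (RON + MON) / 2
AKI = (88.9 + 83.2) / 2
AKI = 172.1 / 2 = 86.05


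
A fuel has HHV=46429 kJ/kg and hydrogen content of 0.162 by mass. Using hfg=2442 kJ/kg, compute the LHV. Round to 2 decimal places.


LHV = HHV - hfg * 9 * H
Water correction = 2442 * 9 * 0.162 = 3560.436 kJ/kg
LHV = 46429 - 3560.436 = 42868.56 kJ/kg


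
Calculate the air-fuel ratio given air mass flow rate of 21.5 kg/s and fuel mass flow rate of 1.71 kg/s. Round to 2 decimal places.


AFR = m_air / m_fuel
AFR = 21.5 / 1.71 = 12.57


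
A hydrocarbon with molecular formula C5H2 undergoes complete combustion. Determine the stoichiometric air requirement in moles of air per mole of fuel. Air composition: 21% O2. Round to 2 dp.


Balanced combustion: C5H2 + 5.5 O2 -> 5 CO2 + 1 H2O
O2 needed = C + H/4 = 5 + 2/4 = 5.50 moles
Air moles = O2 / 0.21 = 5.50 / 0.21 = 26.19 moles air


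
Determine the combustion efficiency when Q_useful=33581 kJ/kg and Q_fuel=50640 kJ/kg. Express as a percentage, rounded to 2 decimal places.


Efficiency = (Q_useful / Q_fuel) * 100
Efficiency = (33581 / 50640) * 100
Efficiency = 0.6631 * 100 = 66.31%


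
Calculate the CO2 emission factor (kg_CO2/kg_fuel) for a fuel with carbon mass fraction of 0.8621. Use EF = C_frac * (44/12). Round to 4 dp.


EF = C_frac * (M_CO2 / M_C)
EF = 0.8621 * (44/12)
EF = 0.8621 * 3.666667 = 3.1610 kg_CO2/kg_fuel


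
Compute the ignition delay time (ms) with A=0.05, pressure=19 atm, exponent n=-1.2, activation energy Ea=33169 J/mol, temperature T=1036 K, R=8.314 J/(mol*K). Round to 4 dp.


tau = A * P^n * exp(Ea/(R*T))
P^n = 19^(-1.2) = 0.02920759
Ea/(R*T) = 33169/(8.314*1036) = 3.850903
exp(Ea/(R*T)) = 47.035527
tau = 0.05 * 0.02920759 * 47.035527 = 0.0687 ms


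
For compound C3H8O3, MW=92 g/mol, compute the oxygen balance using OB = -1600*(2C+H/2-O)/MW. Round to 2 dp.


OB = -1600 * (2C + H/2 - O) / MW
Inner = 2*3 + 8/2 - 3 = 7.00
OB = -1600 * 7.00 / 92 = -121.74%


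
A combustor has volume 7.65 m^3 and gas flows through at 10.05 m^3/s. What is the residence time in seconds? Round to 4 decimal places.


tau = V / Q_flow
tau = 7.65 / 10.05 = 0.7612 s


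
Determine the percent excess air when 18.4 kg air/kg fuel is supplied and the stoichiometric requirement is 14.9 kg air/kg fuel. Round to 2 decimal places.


Excess air = actual - stoichiometric = 18.4 - 14.9 = 3.50 kg/kg fuel
Excess air % = (excess / stoich) * 100 = (3.50 / 14.9) * 100 = 23.49%


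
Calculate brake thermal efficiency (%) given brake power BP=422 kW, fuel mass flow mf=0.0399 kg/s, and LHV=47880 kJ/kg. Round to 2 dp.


eta_BTE = (BP / (mf * LHV)) * 100
Denominator = 0.0399 * 47880 = 1910.4120 kW
eta_BTE = (422 / 1910.4120) * 100 = 22.09%


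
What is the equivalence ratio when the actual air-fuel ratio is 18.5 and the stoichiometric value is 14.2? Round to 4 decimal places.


phi = AFR_stoich / AFR_actual
phi = 14.2 / 18.5 = 0.7676


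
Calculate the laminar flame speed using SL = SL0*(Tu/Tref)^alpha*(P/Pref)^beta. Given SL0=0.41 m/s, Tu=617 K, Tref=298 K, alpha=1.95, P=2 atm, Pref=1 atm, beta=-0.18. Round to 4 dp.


SL = SL0 * (Tu/Tref)^alpha * (P/Pref)^beta
T ratio = 617/298 = 2.07046980
(T ratio)^alpha = 2.07046980^1.95 = 4.133656
(P/Pref)^beta = 2^(-0.18) = 0.882703
SL = 0.41 * 4.133656 * 0.882703 = 1.4960 m/s


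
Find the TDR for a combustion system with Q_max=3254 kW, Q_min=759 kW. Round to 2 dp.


TDR = Q_max / Q_min
TDR = 3254 / 759 = 4.29


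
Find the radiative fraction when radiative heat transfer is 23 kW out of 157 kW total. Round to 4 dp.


f_rad = Q_rad / Q_total
f_rad = 23 / 157 = 0.1465


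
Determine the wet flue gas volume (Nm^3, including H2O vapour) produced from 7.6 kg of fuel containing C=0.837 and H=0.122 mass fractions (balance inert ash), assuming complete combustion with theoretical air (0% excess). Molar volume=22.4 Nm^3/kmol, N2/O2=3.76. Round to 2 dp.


Per kg fuel: CO2 = (C/12 kmol)*22.4 = (0.837/12)*22.4 = 1.56240 Nm^3
Per kg fuel: H2O = (H/2 kmol)*22.4 = (0.122/2)*22.4 = 1.36640 Nm^3
O2 needed per kg fuel = C/12 + H/4 = 0.837/12 + 0.122/4 = 0.10025000 kmol
Per kg fuel: N2 = O2*3.76*22.4 = 0.10025000*3.76*22.4 = 8.44346 Nm^3
Total per kg = 1.56240 + 1.36640 + 8.44346 = 11.37226 Nm^3
Total = 11.37226 * 7.6 = 86.43 Nm^3


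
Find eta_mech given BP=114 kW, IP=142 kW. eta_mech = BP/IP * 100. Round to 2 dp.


eta_mech = (BP / IP) * 100
Ratio = 114 / 142 = 0.8028
eta_mech = 0.8028 * 100 = 80.28%


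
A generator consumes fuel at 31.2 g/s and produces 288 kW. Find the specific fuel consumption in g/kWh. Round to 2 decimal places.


SFC = (mf / BP) * 3600
Rate = 31.2 / 288 = 0.108333 g/(s*kW)
SFC = 0.108333 * 3600 = 390.00 g/kWh


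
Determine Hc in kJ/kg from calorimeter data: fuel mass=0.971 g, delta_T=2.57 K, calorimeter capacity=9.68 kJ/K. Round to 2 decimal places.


Hc = C_cal * delta_T / m_fuel
Q_released = 9.68 * 2.57 = 24.8776 kJ
m_fuel = 0.971 g = 0.971/1000 kg = 0.000971 kg
Hc = 24.8776 / 0.000971 = 25620.60 kJ/kg


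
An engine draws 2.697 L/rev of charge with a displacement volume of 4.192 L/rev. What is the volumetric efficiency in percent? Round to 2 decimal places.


eta_v = (V_actual / V_disp) * 100
Ratio = 2.697 / 4.192 = 0.6434
eta_v = 0.6434 * 100 = 64.34%


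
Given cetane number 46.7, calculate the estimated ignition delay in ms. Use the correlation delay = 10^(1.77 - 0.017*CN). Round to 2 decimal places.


delay = 10^(1.77 - 0.017*CN)
Exponent = 1.77 - 0.017*46.7 = 0.9761
delay = 10^0.9761 = 9.46 ms


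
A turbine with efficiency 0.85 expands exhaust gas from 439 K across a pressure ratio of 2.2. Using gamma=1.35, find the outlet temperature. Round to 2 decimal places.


T_out = T_in * (1 - eta * (1 - PR^(-(gamma-1)/gamma)))
Exponent = -(1.35-1)/1.35 = -0.25925926
PR^exp = 2.2^(-0.25925926) = 0.81512413
Factor = 1 - 0.85*(1 - 0.81512413) = 0.84285551
T_out = 439 * 0.84285551 = 370.01 K


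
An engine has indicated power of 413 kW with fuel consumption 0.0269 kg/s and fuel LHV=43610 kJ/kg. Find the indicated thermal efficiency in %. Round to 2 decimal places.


eta_ith = (IP / (mf * LHV)) * 100
Denominator = 0.0269 * 43610 = 1173.1090 kW
eta_ith = (413 / 1173.1090) * 100 = 35.21%


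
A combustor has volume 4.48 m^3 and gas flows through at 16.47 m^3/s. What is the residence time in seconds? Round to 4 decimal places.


tau = V / Q_flow
tau = 4.48 / 16.47 = 0.2720 s


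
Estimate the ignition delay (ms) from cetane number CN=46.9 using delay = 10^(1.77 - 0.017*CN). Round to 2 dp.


delay = 10^(1.77 - 0.017*CN)
Exponent = 1.77 - 0.017*46.9 = 0.9727
delay = 10^0.9727 = 9.39 ms


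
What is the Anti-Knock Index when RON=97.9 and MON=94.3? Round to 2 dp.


AKI = (RON + MON) / 2
AKI = (97.9 + 94.3) / 2
AKI = 192.2 / 2 = 96.10


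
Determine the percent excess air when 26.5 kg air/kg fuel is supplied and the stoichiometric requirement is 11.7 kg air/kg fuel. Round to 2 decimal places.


Excess air = actual - stoichiometric = 26.5 - 11.7 = 14.80 kg/kg fuel
Excess air % = (excess / stoich) * 100 = (14.80 / 11.7) * 100 = 126.50%


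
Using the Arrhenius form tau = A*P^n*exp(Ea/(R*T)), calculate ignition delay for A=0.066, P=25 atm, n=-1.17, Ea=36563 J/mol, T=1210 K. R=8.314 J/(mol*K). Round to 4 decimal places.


tau = A * P^n * exp(Ea/(R*T))
P^n = 25^(-1.17) = 0.02314250
Ea/(R*T) = 36563/(8.314*1210) = 3.634515
exp(Ea/(R*T)) = 37.883464
tau = 0.066 * 0.02314250 * 37.883464 = 0.0579 ms


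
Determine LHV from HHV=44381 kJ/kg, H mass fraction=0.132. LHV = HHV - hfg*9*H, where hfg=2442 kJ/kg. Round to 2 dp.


LHV = HHV - hfg * 9 * H
Water correction = 2442 * 9 * 0.132 = 2901.096 kJ/kg
LHV = 44381 - 2901.096 = 41479.90 kJ/kg


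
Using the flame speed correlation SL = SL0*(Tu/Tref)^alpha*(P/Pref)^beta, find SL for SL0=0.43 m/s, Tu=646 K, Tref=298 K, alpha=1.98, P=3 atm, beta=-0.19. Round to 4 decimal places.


SL = SL0 * (Tu/Tref)^alpha * (P/Pref)^beta
T ratio = 646/298 = 2.16778523
(T ratio)^alpha = 2.16778523^1.98 = 4.627135
(P/Pref)^beta = 3^(-0.19) = 0.811609
SL = 0.43 * 4.627135 * 0.811609 = 1.6148 m/s


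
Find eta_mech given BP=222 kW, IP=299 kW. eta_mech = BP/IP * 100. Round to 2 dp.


eta_mech = (BP / IP) * 100
Ratio = 222 / 299 = 0.7425
eta_mech = 0.7425 * 100 = 74.25%


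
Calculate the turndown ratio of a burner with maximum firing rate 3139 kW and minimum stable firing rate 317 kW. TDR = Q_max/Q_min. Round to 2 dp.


TDR = Q_max / Q_min
TDR = 3139 / 317 = 9.90


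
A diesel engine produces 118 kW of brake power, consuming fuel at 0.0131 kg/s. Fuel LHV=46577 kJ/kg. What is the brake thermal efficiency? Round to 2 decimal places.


eta_BTE = (BP / (mf * LHV)) * 100
Denominator = 0.0131 * 46577 = 610.1587 kW
eta_BTE = (118 / 610.1587) * 100 = 19.34%


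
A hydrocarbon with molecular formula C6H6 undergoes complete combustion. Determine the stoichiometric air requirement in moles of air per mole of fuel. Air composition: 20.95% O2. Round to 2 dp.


Balanced combustion: C6H6 + 7.5 O2 -> 6 CO2 + 3 H2O
O2 needed = C + H/4 = 6 + 6/4 = 7.50 moles
Air moles = O2 / 0.2095 = 7.50 / 0.2095 = 35.80 moles air


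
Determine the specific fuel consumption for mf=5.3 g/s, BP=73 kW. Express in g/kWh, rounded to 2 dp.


SFC = (mf / BP) * 3600
Rate = 5.3 / 73 = 0.072603 g/(s*kW)
SFC = 0.072603 * 3600 = 261.37 g/kWh


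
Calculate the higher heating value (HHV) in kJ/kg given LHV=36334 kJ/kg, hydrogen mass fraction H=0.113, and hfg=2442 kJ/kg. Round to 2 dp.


HHV = LHV + hfg * 9 * H
Water addition = 2442 * 9 * 0.113 = 2483.514 kJ/kg
HHV = 36334 + 2483.514 = 38817.51 kJ/kg


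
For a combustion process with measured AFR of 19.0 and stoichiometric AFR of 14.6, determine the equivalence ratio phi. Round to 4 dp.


phi = AFR_stoich / AFR_actual
phi = 14.6 / 19.0 = 0.7684


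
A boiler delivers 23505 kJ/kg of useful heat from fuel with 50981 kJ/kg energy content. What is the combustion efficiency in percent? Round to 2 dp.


Efficiency = (Q_useful / Q_fuel) * 100
Efficiency = (23505 / 50981) * 100
Efficiency = 0.4611 * 100 = 46.11%


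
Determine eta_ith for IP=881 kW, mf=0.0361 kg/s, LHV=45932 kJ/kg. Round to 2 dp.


eta_ith = (IP / (mf * LHV)) * 100
Denominator = 0.0361 * 45932 = 1658.1452 kW
eta_ith = (881 / 1658.1452) * 100 = 53.13%


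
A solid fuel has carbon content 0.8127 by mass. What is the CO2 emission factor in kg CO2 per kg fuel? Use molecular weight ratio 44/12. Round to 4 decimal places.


EF = C_frac * (M_CO2 / M_C)
EF = 0.8127 * (44/12)
EF = 0.8127 * 3.666667 = 2.9799 kg_CO2/kg_fuel


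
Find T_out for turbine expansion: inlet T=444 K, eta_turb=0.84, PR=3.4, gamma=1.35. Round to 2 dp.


T_out = T_in * (1 - eta * (1 - PR^(-(gamma-1)/gamma)))
Exponent = -(1.35-1)/1.35 = -0.25925926
PR^exp = 3.4^(-0.25925926) = 0.72813041
Factor = 1 - 0.84*(1 - 0.72813041) = 0.77162954
T_out = 444 * 0.77162954 = 342.60 K


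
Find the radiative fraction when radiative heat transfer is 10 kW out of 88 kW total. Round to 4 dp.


f_rad = Q_rad / Q_total
f_rad = 10 / 88 = 0.1136


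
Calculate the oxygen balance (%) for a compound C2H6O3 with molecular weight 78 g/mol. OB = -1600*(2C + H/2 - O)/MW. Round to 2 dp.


OB = -1600 * (2C + H/2 - O) / MW
Inner = 2*2 + 6/2 - 3 = 4.00
OB = -1600 * 4.00 / 78 = -82.05%


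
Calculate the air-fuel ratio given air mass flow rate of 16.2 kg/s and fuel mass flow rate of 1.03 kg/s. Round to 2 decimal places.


AFR = m_air / m_fuel
AFR = 16.2 / 1.03 = 15.73


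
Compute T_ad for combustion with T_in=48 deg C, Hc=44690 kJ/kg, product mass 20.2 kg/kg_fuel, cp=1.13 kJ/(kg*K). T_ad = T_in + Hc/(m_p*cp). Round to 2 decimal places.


T_ad = T_in + Hc / (m_p * cp)
Denominator = 20.2 * 1.13 = 22.8260
Temperature rise = 44690 / 22.8260 = 1957.86 K
T_ad = 48 + 1957.86 = 2005.86 deg C


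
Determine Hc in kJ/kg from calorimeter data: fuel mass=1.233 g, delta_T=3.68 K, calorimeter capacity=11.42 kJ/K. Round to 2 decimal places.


Hc = C_cal * delta_T / m_fuel
Q_released = 11.42 * 3.68 = 42.0256 kJ
m_fuel = 1.233 g = 1.233/1000 kg = 0.001233 kg
Hc = 42.0256 / 0.001233 = 34084.02 kJ/kg


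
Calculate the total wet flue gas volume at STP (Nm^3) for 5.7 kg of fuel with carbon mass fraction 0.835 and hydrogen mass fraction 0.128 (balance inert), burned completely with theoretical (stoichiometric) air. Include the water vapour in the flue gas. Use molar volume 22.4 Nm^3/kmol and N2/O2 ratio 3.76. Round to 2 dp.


Per kg fuel: CO2 = (C/12 kmol)*22.4 = (0.835/12)*22.4 = 1.55867 Nm^3
Per kg fuel: H2O = (H/2 kmol)*22.4 = (0.128/2)*22.4 = 1.43360 Nm^3
O2 needed per kg fuel = C/12 + H/4 = 0.835/12 + 0.128/4 = 0.10158333 kmol
Per kg fuel: N2 = O2*3.76*22.4 = 0.10158333*3.76*22.4 = 8.55575 Nm^3
Total per kg = 1.55867 + 1.43360 + 8.55575 = 11.54802 Nm^3
Total = 11.54802 * 5.7 = 65.82 Nm^3


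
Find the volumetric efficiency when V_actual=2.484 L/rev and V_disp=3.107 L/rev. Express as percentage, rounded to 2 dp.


eta_v = (V_actual / V_disp) * 100
Ratio = 2.484 / 3.107 = 0.7995
eta_v = 0.7995 * 100 = 79.95%


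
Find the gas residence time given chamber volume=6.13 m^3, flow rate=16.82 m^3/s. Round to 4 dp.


tau = V / Q_flow
tau = 6.13 / 16.82 = 0.3644 s


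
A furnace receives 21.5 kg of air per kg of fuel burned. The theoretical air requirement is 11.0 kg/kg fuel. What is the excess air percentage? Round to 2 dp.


Excess air = actual - stoichiometric = 21.5 - 11.0 = 10.50 kg/kg fuel
Excess air % = (excess / stoich) * 100 = (10.50 / 11.0) * 100 = 95.45%


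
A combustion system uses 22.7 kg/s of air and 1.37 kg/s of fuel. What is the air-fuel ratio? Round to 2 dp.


AFR = m_air / m_fuel
AFR = 22.7 / 1.37 = 16.57


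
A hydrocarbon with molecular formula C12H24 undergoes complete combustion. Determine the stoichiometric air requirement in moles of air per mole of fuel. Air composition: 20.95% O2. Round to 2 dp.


Balanced combustion: C12H24 + 18 O2 -> 12 CO2 + 12 H2O
O2 needed = C + H/4 = 12 + 24/4 = 18.00 moles
Air moles = O2 / 0.2095 = 18.00 / 0.2095 = 85.92 moles air


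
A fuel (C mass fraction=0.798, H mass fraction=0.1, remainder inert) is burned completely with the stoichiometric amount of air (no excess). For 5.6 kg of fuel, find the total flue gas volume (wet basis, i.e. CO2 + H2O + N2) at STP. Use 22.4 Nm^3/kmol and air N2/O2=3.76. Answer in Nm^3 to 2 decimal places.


Per kg fuel: CO2 = (C/12 kmol)*22.4 = (0.798/12)*22.4 = 1.48960 Nm^3
Per kg fuel: H2O = (H/2 kmol)*22.4 = (0.1/2)*22.4 = 1.12000 Nm^3
O2 needed per kg fuel = C/12 + H/4 = 0.798/12 + 0.1/4 = 0.09150000 kmol
Per kg fuel: N2 = O2*3.76*22.4 = 0.09150000*3.76*22.4 = 7.70650 Nm^3
Total per kg = 1.48960 + 1.12000 + 7.70650 = 10.31610 Nm^3
Total = 10.31610 * 5.6 = 57.77 Nm^3


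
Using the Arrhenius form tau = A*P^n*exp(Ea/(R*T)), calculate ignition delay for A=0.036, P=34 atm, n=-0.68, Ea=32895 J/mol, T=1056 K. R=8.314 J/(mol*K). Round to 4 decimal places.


tau = A * P^n * exp(Ea/(R*T))
P^n = 34^(-0.68) = 0.09090637
Ea/(R*T) = 32895/(8.314*1056) = 3.746761
exp(Ea/(R*T)) = 42.383565
tau = 0.036 * 0.09090637 * 42.383565 = 0.1387 ms


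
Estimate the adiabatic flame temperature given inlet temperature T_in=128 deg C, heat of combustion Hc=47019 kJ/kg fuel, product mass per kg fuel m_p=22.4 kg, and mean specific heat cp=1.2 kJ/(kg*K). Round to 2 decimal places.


T_ad = T_in + Hc / (m_p * cp)
Denominator = 22.4 * 1.2 = 26.8800
Temperature rise = 47019 / 26.8800 = 1749.22 K
T_ad = 128 + 1749.22 = 1877.22 deg C


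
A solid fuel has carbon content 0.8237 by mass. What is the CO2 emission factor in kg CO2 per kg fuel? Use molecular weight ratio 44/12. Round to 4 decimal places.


EF = C_frac * (M_CO2 / M_C)
EF = 0.8237 * (44/12)
EF = 0.8237 * 3.666667 = 3.0202 kg_CO2/kg_fuel


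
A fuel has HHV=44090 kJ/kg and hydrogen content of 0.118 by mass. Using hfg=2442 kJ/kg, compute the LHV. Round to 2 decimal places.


LHV = HHV - hfg * 9 * H
Water correction = 2442 * 9 * 0.118 = 2593.404 kJ/kg
LHV = 44090 - 2593.404 = 41496.60 kJ/kg


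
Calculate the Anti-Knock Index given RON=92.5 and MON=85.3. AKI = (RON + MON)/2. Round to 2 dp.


AKI = (RON + MON) / 2
AKI = (92.5 + 85.3) / 2
AKI = 177.8 / 2 = 88.90


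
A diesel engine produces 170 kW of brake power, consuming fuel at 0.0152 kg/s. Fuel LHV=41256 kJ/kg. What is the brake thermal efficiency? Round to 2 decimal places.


eta_BTE = (BP / (mf * LHV)) * 100
Denominator = 0.0152 * 41256 = 627.0912 kW
eta_BTE = (170 / 627.0912) * 100 = 27.11%


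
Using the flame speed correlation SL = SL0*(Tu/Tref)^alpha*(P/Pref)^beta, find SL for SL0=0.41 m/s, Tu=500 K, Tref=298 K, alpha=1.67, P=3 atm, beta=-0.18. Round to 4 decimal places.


SL = SL0 * (Tu/Tref)^alpha * (P/Pref)^beta
T ratio = 500/298 = 1.67785235
(T ratio)^alpha = 1.67785235^1.67 = 2.373224
(P/Pref)^beta = 3^(-0.18) = 0.820575
SL = 0.41 * 2.373224 * 0.820575 = 0.7984 m/s


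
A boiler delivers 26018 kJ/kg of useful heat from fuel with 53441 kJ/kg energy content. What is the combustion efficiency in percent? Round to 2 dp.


Efficiency = (Q_useful / Q_fuel) * 100
Efficiency = (26018 / 53441) * 100
Efficiency = 0.4869 * 100 = 48.69%


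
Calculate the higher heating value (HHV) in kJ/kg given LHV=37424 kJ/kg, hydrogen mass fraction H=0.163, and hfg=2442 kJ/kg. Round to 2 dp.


HHV = LHV + hfg * 9 * H
Water addition = 2442 * 9 * 0.163 = 3582.414 kJ/kg
HHV = 37424 + 3582.414 = 41006.41 kJ/kg


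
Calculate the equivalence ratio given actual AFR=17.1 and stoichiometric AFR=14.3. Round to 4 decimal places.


phi = AFR_stoich / AFR_actual
phi = 14.3 / 17.1 = 0.8363


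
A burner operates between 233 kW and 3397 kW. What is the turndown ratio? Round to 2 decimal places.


TDR = Q_max / Q_min
TDR = 3397 / 233 = 14.58


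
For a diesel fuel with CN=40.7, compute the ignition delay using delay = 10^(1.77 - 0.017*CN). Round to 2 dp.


delay = 10^(1.77 - 0.017*CN)
Exponent = 1.77 - 0.017*40.7 = 1.0781
delay = 10^1.0781 = 11.97 ms


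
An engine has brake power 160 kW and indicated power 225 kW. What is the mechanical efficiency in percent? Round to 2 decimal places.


eta_mech = (BP / IP) * 100
Ratio = 160 / 225 = 0.7111
eta_mech = 0.7111 * 100 = 71.11%


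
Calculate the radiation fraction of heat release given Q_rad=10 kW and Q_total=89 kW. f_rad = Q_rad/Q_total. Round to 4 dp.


f_rad = Q_rad / Q_total
f_rad = 10 / 89 = 0.1124


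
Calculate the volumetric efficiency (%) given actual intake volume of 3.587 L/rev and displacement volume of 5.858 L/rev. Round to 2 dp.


eta_v = (V_actual / V_disp) * 100
Ratio = 3.587 / 5.858 = 0.6123
eta_v = 0.6123 * 100 = 61.23%


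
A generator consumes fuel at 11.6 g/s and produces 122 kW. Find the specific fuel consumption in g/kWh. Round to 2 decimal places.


SFC = (mf / BP) * 3600
Rate = 11.6 / 122 = 0.095082 g/(s*kW)
SFC = 0.095082 * 3600 = 342.30 g/kWh


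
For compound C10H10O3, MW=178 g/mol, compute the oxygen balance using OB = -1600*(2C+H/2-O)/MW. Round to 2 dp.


OB = -1600 * (2C + H/2 - O) / MW
Inner = 2*10 + 10/2 - 3 = 22.00
OB = -1600 * 22.00 / 178 = -197.75%


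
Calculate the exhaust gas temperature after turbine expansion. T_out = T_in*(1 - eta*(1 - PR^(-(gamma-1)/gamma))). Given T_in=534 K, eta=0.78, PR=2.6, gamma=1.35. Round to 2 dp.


T_out = T_in * (1 - eta * (1 - PR^(-(gamma-1)/gamma)))
Exponent = -(1.35-1)/1.35 = -0.25925926
PR^exp = 2.6^(-0.25925926) = 0.78057442
Factor = 1 - 0.78*(1 - 0.78057442) = 0.82884805
T_out = 534 * 0.82884805 = 442.60 K
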